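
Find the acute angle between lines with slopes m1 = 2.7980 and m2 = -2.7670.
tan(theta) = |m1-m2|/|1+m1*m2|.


m1-m2 = 5.565
1+m1*m2 = -6.742066
tan(theta) = |5.565/(-6.742066)| = 0.825415
theta = arctan(|5.565/(-6.742066)|) = 39.5368 degrees (acute angle)

39.5368 degrees


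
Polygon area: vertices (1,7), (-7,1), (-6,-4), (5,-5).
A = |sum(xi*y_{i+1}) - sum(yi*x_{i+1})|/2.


sum(xi*y_{i+1}) = 1*1 - 7*(-4) - 6*(-5) + 5*7 = 94
sum(yi*x_{i+1}) = 7*(-7) + 1*(-6) - 4*5 - 5*1 = -80
Area = |94 + 80|/2 = 174/2 = 87.0000

87.0000 sq units


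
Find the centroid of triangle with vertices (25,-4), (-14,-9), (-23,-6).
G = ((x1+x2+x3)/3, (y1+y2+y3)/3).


Gx = (25- 14- 23)/3 = -12/3 = -4.0000
Gy = (-4- 9- 6)/3 = -19/3 = -6.3333

G = (-4.0000, -6.3333)


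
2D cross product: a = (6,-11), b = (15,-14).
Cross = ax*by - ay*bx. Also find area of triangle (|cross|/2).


cross = 6*(-14) + 11*15 = -84 + 165 = 81
Triangle area = |81|/2 = 81/2 = 40.5000

cross = 81, triangle area = 40.5000


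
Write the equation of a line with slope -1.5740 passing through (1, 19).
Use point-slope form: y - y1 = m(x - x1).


y - 19 = -1.5740(x - 1)
y = -1.5740x + 19 + 1.5740*1
y = -1.5740x + 20.5740

y = -1.5740x + 20.5740


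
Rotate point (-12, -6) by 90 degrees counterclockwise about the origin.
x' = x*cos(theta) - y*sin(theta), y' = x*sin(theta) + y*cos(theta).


cos(90) = 0, sin(90) = 1
x' = -12*0 + 6*1 = 6
y' = -12*1 - 6*0 = -12

(6, -12)


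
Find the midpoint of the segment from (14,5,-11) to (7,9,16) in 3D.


Mx = (14+7)/2 = 10.5000
My = (5+9)/2 = 7.0000
Mz = (-11+16)/2 = 2.5000

M = (10.5000, 7.0000, 2.5000)


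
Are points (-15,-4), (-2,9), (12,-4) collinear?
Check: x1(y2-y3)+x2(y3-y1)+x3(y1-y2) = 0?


-15*(9+ 4) - 2*(-4+ 4) + 12*(-4-9)
= -195 + 0 - 156 = -351

No, not collinear (determinant = -351)


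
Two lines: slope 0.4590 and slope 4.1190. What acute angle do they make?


m1-m2 = -3.66
1+m1*m2 = 2.890621
tan(theta) = |-3.66/2.890621| = 1.266164
theta = arctan(|-3.66/2.890621|) = 51.6988 degrees (acute angle)

51.6988 degrees


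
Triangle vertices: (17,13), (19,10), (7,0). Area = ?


17*(10-0) = 170
19*(0-13) = -247
7*(13-10) = 21
sum = -56
Area = |-56|/2 = 28.0000

28.0000 sq units


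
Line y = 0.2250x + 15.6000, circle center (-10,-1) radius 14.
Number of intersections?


Substitute y = 0.2250x + 15.6000: (x+ 10)^2 + (0.2250x+15.6000+ 1)^2 = 196
Expand to Ax^2 + Bx + C = 0, where b-k = 16.6
A = 1+m^2 = 1.050625
B = 2(m(b-k) - h) = 2(0.2250*16.6 + 10) = 27.47
C = h^2 + (b-k)^2 - r^2 = 100 + 275.56 - 196 = 179.56
disc = B^2-4AC = 754.6009 - 754.6009 = 0
disc = 0

1 intersection point (tangent)


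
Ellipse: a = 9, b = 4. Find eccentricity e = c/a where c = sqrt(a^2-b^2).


c = sqrt(81-16) = sqrt(65) = 8.0623
e = c/a = sqrt(65)/9 = 0.8958

e = 0.8958


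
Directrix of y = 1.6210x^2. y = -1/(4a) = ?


a = 1.6210
1/(4a) = 0.1542
directrix: y = -0.1542 = -0.1542

y = -0.1542


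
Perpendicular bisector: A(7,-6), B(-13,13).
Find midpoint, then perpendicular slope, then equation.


Midpoint = (-3, 3.5)
Slope of AB = dy/dx = 19/(-20) = -0.9500
Perp slope = -dx/dy = 20/19 = 1.0526
b = My - (perp slope)*Mx = 3.5 + (-20*(-3))/19 = 3.5 + 3.1579 = 6.6579

y = 1.0526x + 6.6579


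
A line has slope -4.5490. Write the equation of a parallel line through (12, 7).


Parallel lines have equal slopes.
m2 = -4.5490
b2 = 7 + 4.5490*12 = 61.5880

y = -4.5490x + 61.5880


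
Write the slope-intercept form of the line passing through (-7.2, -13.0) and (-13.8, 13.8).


m = (26.8)/(-6.6) = -4.0606
b = y1 - m*x1 = -13.0 - (26.8*(-7.2))/(-6.6) = -13.0 - 29.2364 = -42.2364

y = -4.0606x - 42.2364


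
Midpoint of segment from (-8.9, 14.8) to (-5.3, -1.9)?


Mx = (-8.9 - 5.3)/2 = -14.2/2 = -7.1000
My = (14.8 - 1.9)/2 = 12.9/2 = 6.4500

(-7.1000, 6.4500)


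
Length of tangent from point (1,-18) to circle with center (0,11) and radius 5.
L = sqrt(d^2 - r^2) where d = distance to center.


d = sqrt((1-0)^2 + (-18-11)^2) = sqrt(1+841) = 29.0172
L = sqrt(842.0000 - 25) = sqrt(817.0000) = 28.5832

28.5832


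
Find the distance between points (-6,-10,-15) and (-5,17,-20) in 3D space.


dx=1, dy=27, dz=-5
d = sqrt(1+729+25) = sqrt(755) = 27.4773

27.4773


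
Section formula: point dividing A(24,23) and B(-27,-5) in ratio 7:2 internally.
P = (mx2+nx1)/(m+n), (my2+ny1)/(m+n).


Px = (7*(-27) + 2*24)/9 = -141/9 = -15.6667
Py = (7*(-5) + 2*23)/9 = 11/9 = 1.2222

P = (-15.6667, 1.2222)


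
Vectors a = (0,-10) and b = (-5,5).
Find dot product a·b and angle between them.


a·b = 0*(-5) - 10*5 = 0 - 50 = -50
|a| = sqrt(0+100) = 10.0000
|b| = sqrt(25+25) = 7.0711
cos(theta) = -50/(sqrt(100)*sqrt(50)) = -50/sqrt(5000) = -0.707107
theta = arccos(-50/sqrt(5000)) = 135.0000 degrees

a·b = -50, theta = 135.0000 deg


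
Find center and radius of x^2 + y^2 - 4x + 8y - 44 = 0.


h = -D/2 = 4/2 = 2
k = -E/2 = -8/2 = -4
r^2 = h^2 + k^2 - F = 4 + 16 + 44 = 64
r = 8

Center (2, -4), radius = 8


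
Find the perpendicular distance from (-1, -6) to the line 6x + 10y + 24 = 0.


|6*(-1) + 10*(-6) + 24| = |-42| = 42
sqrt(36 + 100) = sqrt(136) = 11.6619
d = 42/sqrt(136) = 3.6015

3.6015


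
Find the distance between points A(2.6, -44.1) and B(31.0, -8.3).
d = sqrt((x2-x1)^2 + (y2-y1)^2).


dx = 31.0 - 2.6 = 28.4
dy = -8.3 + 44.1 = 35.8
d = sqrt(806.56 + 1281.64) = sqrt(2088.2) = 45.6968

45.6968


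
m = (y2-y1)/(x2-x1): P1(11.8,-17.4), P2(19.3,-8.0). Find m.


dy = -8.0 + 17.4 = 9.4
dx = 19.3 - 11.8 = 7.5
m = 9.4/7.5 = 1.2533

m = 1.2533


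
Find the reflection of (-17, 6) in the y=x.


Reflection rule for y=x: (y, x)
(-17, 6) -> (6, -17)

(6, -17)


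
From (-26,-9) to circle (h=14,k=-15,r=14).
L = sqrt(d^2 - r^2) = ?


d = sqrt((-26-14)^2 + (-9+ 15)^2) = sqrt(1600+36) = 40.4475
L = sqrt(1636.0000 - 196) = sqrt(1440.0000) = 37.9473

37.9473


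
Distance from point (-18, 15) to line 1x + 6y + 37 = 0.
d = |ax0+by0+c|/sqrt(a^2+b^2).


|1*(-18) + 6*15 + 37| = |109| = 109
sqrt(1 + 36) = sqrt(37) = 6.0828
d = 109/sqrt(37) = 17.9195

17.9195


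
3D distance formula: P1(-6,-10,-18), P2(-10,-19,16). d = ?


dx=-4, dy=-9, dz=34
d = sqrt(16+81+1156) = sqrt(1253) = 35.3977

35.3977


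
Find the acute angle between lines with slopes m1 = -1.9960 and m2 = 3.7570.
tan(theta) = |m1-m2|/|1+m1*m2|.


m1-m2 = -5.753
1+m1*m2 = -6.498972
tan(theta) = |-5.753/(-6.498972)| = 0.885217
theta = arctan(|-5.753/(-6.498972)|) = 41.5158 degrees (acute angle)

41.5158 degrees


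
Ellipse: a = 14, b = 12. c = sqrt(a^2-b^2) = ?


c^2 = 14^2 - 12^2 = 196 - 144 = 52
c = sqrt(52) = 7.2111

c = 7.2111


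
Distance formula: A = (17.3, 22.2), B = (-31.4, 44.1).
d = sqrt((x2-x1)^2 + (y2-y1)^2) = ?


dx = -31.4 - 17.3 = -48.7
dy = 44.1 - 22.2 = 21.9
d = sqrt(2371.69 + 479.61) = sqrt(2851.3) = 53.3976

53.3976


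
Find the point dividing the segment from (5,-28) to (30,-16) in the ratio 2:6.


Px = (2*30 + 6*5)/8 = 90/8 = 11.2500
Py = (2*(-16) + 6*(-28))/8 = -200/8 = -25.0000

P = (11.2500, -25.0000)


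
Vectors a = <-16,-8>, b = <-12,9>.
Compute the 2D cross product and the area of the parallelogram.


cross = -16*9 + 8*(-12) = -144 - 96 = -240
Parallelogram area = |-240| = 240

cross = -240, parallelogram area = 240


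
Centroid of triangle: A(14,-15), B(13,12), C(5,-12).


Gx = (14+13+5)/3 = 32/3 = 10.6667
Gy = (-15+12- 12)/3 = -15/3 = -5.0000

G = (10.6667, -5.0000)


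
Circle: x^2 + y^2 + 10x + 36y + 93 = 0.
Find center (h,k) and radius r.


h = -D/2 = -10/2 = -5
k = -E/2 = -36/2 = -18
r^2 = h^2 + k^2 - F = 25 + 324 - 93 = 256
r = 16

Center (-5, -18), radius = 16


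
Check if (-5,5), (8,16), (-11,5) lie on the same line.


-5*(16-5) + 8*(5-5) - 11*(5-16)
= -55 + 0 + 121 = 66

No, not collinear (determinant = 66)


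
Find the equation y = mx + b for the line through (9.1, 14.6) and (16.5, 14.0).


m = (-0.6)/(7.4) = -0.0811
b = y1 - m*x1 = 14.6 - (-0.6*9.1)/(7.4) = 14.6 + 0.7378 = 15.3378

y = -0.0811x + 15.3378


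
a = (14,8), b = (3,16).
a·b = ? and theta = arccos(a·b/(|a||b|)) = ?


a·b = 14*3 + 8*16 = 42 + 128 = 170
|a| = sqrt(196+64) = 16.1245
|b| = sqrt(9+256) = 16.2788
cos(theta) = 170/(sqrt(260)*sqrt(265)) = 170/sqrt(68900) = 0.647648
theta = arccos(170/sqrt(68900)) = 49.6355 degrees

a·b = 170, theta = 49.6355 deg


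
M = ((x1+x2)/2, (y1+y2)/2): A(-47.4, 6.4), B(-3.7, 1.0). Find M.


Mx = (-47.4 - 3.7)/2 = -51.1/2 = -25.5500
My = (6.4 + 1.0)/2 = 7.4/2 = 3.7000

(-25.5500, 3.7000)


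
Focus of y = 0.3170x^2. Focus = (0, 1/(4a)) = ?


a = 0.3170
4a = 1.2680
focus = (0, 1/1.2680) = (0, 0.7886)

Focus = (0, 0.7886)


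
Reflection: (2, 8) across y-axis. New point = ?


Reflection rule for y-axis: (-x, y)
(2, 8) -> (-2, 8)

(-2, 8)


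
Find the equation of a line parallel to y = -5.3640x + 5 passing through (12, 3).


Parallel lines have equal slopes.
m2 = -5.3640
b2 = 3 + 5.3640*12 = 67.3680

y = -5.3640x + 67.3680


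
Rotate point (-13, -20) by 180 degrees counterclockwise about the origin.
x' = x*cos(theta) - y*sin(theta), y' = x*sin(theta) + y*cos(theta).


cos(180) = -1, sin(180) = 0
x' = -13*(-1) + 20*0 = 13
y' = -13*0 - 20*(-1) = 20

(13, 20)


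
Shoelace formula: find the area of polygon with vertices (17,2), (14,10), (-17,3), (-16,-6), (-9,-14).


sum(xi*y_{i+1}) = 17*10 + 14*3 - 17*(-6) - 16*(-14) - 9*2 = 520
sum(yi*x_{i+1}) = 2*14 + 10*(-17) + 3*(-16) - 6*(-9) - 14*17 = -374
Area = |520 + 374|/2 = 894/2 = 447.0000

447.0000 sq units


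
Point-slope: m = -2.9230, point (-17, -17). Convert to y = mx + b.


y + 17 = -2.9230(x + 17)
y = -2.9230x - 17 + 2.9230*(-17)
y = -2.9230x - 66.6910

y = -2.9230x - 66.6910


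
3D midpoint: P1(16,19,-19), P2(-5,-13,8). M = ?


Mx = (16- 5)/2 = 5.5000
My = (19- 13)/2 = 3.0000
Mz = (-19+8)/2 = -5.5000

M = (5.5000, 3.0000, -5.5000)


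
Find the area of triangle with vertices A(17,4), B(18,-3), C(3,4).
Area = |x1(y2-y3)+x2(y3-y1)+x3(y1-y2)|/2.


17*(-3-4) = -119
18*(4-4) = 0
3*(4+ 3) = 21
sum = -98
Area = |-98|/2 = 49.0000

49.0000 sq units


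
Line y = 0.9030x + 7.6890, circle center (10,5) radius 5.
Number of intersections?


Substitute y = 0.9030x + 7.6890: (x-10)^2 + (0.9030x+7.6890-5)^2 = 25
Expand to Ax^2 + Bx + C = 0, where b-k = 2.689
A = 1+m^2 = 1.815409
B = 2(m(b-k) - h) = 2(0.9030*2.689 - 10) = -15.143666
C = h^2 + (b-k)^2 - r^2 = 100 + 7.230721 - 25 = 82.230721
disc = B^2-4AC = 229.3306 - 597.1296 = -367.7990
disc < 0

0 intersection points


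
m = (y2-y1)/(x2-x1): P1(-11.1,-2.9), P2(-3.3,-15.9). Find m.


dy = -15.9 + 2.9 = -13.0
dx = -3.3 + 11.1 = 7.8
m = -13.0/7.8 = -1.6667

m = -1.6667


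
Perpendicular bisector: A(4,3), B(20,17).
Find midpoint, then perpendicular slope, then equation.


Midpoint = (12, 10)
Slope of AB = dy/dx = 14/16 = 0.8750
Perp slope = -dx/dy = -16/14 = -1.1429
b = My - (perp slope)*Mx = 10 + (16*12)/14 = 10 + 13.7143 = 23.7143

y = -1.1429x + 23.7143


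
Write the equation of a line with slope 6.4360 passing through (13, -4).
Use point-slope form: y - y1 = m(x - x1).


y + 4 = 6.4360(x - 13)
y = 6.4360x - 4 - 6.4360*13
y = 6.4360x - 87.6680

y = 6.4360x - 87.6680


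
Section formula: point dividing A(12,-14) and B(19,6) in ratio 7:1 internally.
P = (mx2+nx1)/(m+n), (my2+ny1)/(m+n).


Px = (7*19 + 1*12)/8 = 145/8 = 18.1250
Py = (7*6 + 1*(-14))/8 = 28/8 = 3.5000

P = (18.1250, 3.5000)


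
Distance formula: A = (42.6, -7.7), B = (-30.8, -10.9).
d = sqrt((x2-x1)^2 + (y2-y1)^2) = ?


dx = -30.8 - 42.6 = -73.4
dy = -10.9 + 7.7 = -3.2
d = sqrt(5387.56 + 10.24) = sqrt(5397.8) = 73.4697

73.4697


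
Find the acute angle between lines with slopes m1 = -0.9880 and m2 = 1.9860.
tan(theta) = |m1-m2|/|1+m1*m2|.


m1-m2 = -2.974
1+m1*m2 = -0.962168
tan(theta) = |-2.974/(-0.962168)| = 3.090936
theta = arctan(|-2.974/(-0.962168)|) = 72.0722 degrees (acute angle)

72.0722 degrees


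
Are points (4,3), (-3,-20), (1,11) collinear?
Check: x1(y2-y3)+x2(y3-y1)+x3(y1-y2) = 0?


4*(-20-11) - 3*(11-3) + 1*(3+ 20)
= -124 - 24 + 23 = -125

No, not collinear (determinant = -125)


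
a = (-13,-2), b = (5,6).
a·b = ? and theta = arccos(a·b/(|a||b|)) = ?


a·b = -13*5 - 2*6 = -65 - 12 = -77
|a| = sqrt(169+4) = 13.1529
|b| = sqrt(25+36) = 7.8102
cos(theta) = -77/(sqrt(173)*sqrt(61)) = -77/sqrt(10553) = -0.749554
theta = arccos(-77/sqrt(10553)) = 138.5517 degrees

a·b = -77, theta = 138.5517 deg


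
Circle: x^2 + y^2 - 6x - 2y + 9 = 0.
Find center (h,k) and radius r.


h = -D/2 = 6/2 = 3
k = -E/2 = 2/2 = 1
r^2 = h^2 + k^2 - F = 9 + 1 - 9 = 1
r = 1

Center (3, 1), radius = 1


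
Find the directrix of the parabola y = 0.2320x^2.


a = 0.2320
1/(4a) = 1.0776
directrix: y = -1.0776 = -1.0776

y = -1.0776


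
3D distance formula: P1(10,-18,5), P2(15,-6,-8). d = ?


dx=5, dy=12, dz=-13
d = sqrt(25+144+169) = sqrt(338) = 18.3848

18.3848


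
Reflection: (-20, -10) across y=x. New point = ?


Reflection rule for y=x: (y, x)
(-20, -10) -> (-10, -20)

(-10, -20)


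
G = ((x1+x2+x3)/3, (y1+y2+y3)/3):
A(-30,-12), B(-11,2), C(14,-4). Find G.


Gx = (-30- 11+14)/3 = -27/3 = -9.0000
Gy = (-12+2- 4)/3 = -14/3 = -4.6667

G = (-9.0000, -4.6667)


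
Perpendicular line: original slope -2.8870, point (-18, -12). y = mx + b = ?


Perpendicular slope = -1/m1 = -1/(-2.8870) = 0.3464
b2 = y0 - m2*x0 = -12 - 18/(-2.8870) = -12 + 6.2348 = -5.7652

y = 0.3464x - 5.7652


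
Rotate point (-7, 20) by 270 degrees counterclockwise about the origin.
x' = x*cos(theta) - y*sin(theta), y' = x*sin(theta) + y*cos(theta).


cos(270) = 0, sin(270) = -1
x' = -7*0 - 20*(-1) = 20
y' = -7*(-1) + 20*0 = 7

(20, 7)


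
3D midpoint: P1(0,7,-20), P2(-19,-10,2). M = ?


Mx = (0- 19)/2 = -9.5000
My = (7- 10)/2 = -1.5000
Mz = (-20+2)/2 = -9.0000

M = (-9.5000, -1.5000, -9.0000)


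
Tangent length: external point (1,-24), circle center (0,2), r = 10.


d = sqrt((1-0)^2 + (-24-2)^2) = sqrt(1+676) = 26.0192
L = sqrt(677.0000 - 100) = sqrt(577.0000) = 24.0208

24.0208


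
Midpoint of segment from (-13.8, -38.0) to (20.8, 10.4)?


Mx = (-13.8 + 20.8)/2 = 7.0/2 = 3.5000
My = (-38.0 + 10.4)/2 = -27.6/2 = -13.8000

(3.5000, -13.8000)


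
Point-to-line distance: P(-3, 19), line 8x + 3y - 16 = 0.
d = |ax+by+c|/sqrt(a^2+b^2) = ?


|8*(-3) + 3*19 - 16| = |17| = 17
sqrt(64 + 9) = sqrt(73) = 8.5440
d = 17/sqrt(73) = 1.9897

1.9897


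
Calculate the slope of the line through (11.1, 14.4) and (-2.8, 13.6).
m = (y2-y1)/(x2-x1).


dy = 13.6 - 14.4 = -0.8
dx = -2.8 - 11.1 = -13.9
m = -0.8/(-13.9) = 0.0576

m = 0.0576


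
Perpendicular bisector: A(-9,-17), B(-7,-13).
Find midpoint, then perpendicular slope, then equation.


Midpoint = (-8, -15)
Slope of AB = dy/dx = 4/2 = 2.0000
Perp slope = -dx/dy = -2/4 = -0.5000
b = My - (perp slope)*Mx = -15 + (2*(-8))/4 = -15 - 4.0000 = -19.0000

y = -0.5000x - 19.0000


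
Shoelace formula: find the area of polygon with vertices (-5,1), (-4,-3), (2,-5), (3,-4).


sum(xi*y_{i+1}) = -5*(-3) - 4*(-5) + 2*(-4) + 3*1 = 30
sum(yi*x_{i+1}) = 1*(-4) - 3*2 - 5*3 - 4*(-5) = -5
Area = |30 + 5|/2 = 35/2 = 17.5000

17.5000 sq units


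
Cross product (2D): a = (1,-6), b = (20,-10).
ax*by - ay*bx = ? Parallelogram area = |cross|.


cross = 1*(-10) + 6*20 = -10 + 120 = 110
Parallelogram area = |110| = 110

cross = 110, parallelogram area = 110


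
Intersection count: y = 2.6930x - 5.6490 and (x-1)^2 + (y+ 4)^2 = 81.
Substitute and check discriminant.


Substitute y = 2.6930x - 5.6490: (x-1)^2 + (2.6930x- 5.6490+ 4)^2 = 81
Expand to Ax^2 + Bx + C = 0, where b-k = -1.649
A = 1+m^2 = 8.252249
B = 2(m(b-k) - h) = 2(2.6930*(-1.649) - 1) = -10.881514
C = h^2 + (b-k)^2 - r^2 = 1 + 2.719201 - 81 = -77.280799
disc = B^2-4AC = 118.4073 + 2550.9616 = 2669.3689
disc > 0

2 intersection points


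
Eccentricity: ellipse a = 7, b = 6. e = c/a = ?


c = sqrt(49-36) = sqrt(13) = 3.6056
e = c/a = sqrt(13)/7 = 0.5151

e = 0.5151


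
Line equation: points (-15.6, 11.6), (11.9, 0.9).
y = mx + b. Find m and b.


m = (-10.7)/(27.5) = -0.3891
b = y1 - m*x1 = 11.6 - (-10.7*(-15.6))/(27.5) = 11.6 - 6.0698 = 5.5302

y = -0.3891x + 5.5302


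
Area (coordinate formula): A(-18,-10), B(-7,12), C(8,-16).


-18*(12+ 16) = -504
-7*(-16+ 10) = 42
8*(-10-12) = -176
sum = -638
Area = |-638|/2 = 319.0000

319.0000 sq units


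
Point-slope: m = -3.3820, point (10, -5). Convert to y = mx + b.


y + 5 = -3.3820(x - 10)
y = -3.3820x - 5 + 3.3820*10
y = -3.3820x + 28.8200

y = -3.3820x + 28.8200


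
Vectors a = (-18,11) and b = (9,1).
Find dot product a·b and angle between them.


a·b = -18*9 + 11*1 = -162 + 11 = -151
|a| = sqrt(324+121) = 21.0950
|b| = sqrt(81+1) = 9.0554
cos(theta) = -151/(sqrt(445)*sqrt(82)) = -151/sqrt(36490) = -0.790478
theta = arccos(-151/sqrt(36490)) = 142.2302 degrees

a·b = -151, theta = 142.2302 deg


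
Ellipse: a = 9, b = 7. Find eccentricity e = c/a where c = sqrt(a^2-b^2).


c = sqrt(81-49) = sqrt(32) = 5.6569
e = c/a = sqrt(32)/9 = 0.6285

e = 0.6285


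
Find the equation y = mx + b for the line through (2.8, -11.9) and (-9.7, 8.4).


m = (20.3)/(-12.5) = -1.6240
b = y1 - m*x1 = -11.9 - (20.3*2.8)/(-12.5) = -11.9 + 4.5472 = -7.3528

y = -1.6240x - 7.3528


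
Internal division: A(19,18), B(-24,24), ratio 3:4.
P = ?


Px = (3*(-24) + 4*19)/7 = 4/7 = 0.5714
Py = (3*24 + 4*18)/7 = 144/7 = 20.5714

P = (0.5714, 20.5714)


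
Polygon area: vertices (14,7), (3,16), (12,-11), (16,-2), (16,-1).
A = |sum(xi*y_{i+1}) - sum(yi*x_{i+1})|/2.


sum(xi*y_{i+1}) = 14*16 + 3*(-11) + 12*(-2) + 16*(-1) + 16*7 = 263
sum(yi*x_{i+1}) = 7*3 + 16*12 - 11*16 - 2*16 - 1*14 = -9
Area = |263 + 9|/2 = 272/2 = 136.0000

136.0000 sq units


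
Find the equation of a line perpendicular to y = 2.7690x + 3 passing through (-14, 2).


Perpendicular slope = -1/m1 = -1/2.7690 = -0.3611
b2 = y0 - m2*x0 = 2 - 14/2.7690 = 2 - 5.0560 = -3.0560

y = -0.3611x - 3.0560


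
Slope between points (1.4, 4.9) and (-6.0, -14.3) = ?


dy = -14.3 - 4.9 = -19.2
dx = -6.0 - 1.4 = -7.4
m = -19.2/(-7.4) = 2.5946

m = 2.5946


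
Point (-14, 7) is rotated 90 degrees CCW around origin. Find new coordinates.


cos(90) = 0, sin(90) = 1
x' = -14*0 - 7*1 = -7
y' = -14*1 + 7*0 = -14

(-7, -14)


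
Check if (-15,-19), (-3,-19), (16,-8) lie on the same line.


-15*(-19+ 8) - 3*(-8+ 19) + 16*(-19+ 19)
= 165 - 33 + 0 = 132

No, not collinear (determinant = 132)


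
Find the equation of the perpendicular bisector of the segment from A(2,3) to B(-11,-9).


Midpoint = (-4.5, -3)
Slope of AB = dy/dx = -12/(-13) = 0.9231
Perp slope = -dx/dy = -13/12 = -1.0833
b = My - (perp slope)*Mx = -3 + (-13*(-4.5))/(-12) = -3 - 4.8750 = -7.8750

y = -1.0833x - 7.8750


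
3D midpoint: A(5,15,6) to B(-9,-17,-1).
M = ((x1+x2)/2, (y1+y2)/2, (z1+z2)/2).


Mx = (5- 9)/2 = -2.0000
My = (15- 17)/2 = -1.0000
Mz = (6- 1)/2 = 2.5000

M = (-2.0000, -1.0000, 2.5000)


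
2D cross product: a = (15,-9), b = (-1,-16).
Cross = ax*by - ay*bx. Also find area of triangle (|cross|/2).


cross = 15*(-16) + 9*(-1) = -240 - 9 = -249
Triangle area = |-249|/2 = 249/2 = 124.5000

cross = -249, triangle area = 124.5000


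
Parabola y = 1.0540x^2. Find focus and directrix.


a = 1.0540
1/(4a) = 0.2372
Focus = (0, 0.2372)
Directrix: y = -0.2372

Focus = (0, 0.2372), Directrix: y = -0.2372


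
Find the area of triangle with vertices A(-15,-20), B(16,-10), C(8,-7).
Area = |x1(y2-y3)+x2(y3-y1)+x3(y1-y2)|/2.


-15*(-10+ 7) = 45
16*(-7+ 20) = 208
8*(-20+ 10) = -80
sum = 173
Area = |173|/2 = 86.5000

86.5000 sq units


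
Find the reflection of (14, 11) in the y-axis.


Reflection rule for y-axis: (-x, y)
(14, 11) -> (-14, 11)

(-14, 11)


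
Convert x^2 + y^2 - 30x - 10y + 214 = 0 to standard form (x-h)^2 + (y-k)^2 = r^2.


h = -D/2 = 30/2 = 15
k = -E/2 = 10/2 = 5
r^2 = h^2 + k^2 - F = 225 + 25 - 214 = 36
r = 6

Center (15, 5), radius = 6


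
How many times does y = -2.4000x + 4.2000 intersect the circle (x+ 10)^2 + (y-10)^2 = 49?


Substitute y = -2.4000x + 4.2000: (x+ 10)^2 + (-2.4000x+4.2000-10)^2 = 49
Expand to Ax^2 + Bx + C = 0, where b-k = -5.8
A = 1+m^2 = 6.76
B = 2(m(b-k) - h) = 2(-2.4000*(-5.8) + 10) = 47.84
C = h^2 + (b-k)^2 - r^2 = 100 + 33.64 - 49 = 84.64
disc = B^2-4AC = 2288.6656 - 2288.6656 = 0
disc = 0

1 intersection point (tangent)


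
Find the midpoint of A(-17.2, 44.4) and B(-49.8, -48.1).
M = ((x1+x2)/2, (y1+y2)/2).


Mx = (-17.2 - 49.8)/2 = -67.0/2 = -33.5000
My = (44.4 - 48.1)/2 = -3.7/2 = -1.8500

(-33.5000, -1.8500)


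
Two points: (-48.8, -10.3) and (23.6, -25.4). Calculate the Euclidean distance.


dx = 23.6 + 48.8 = 72.4
dy = -25.4 + 10.3 = -15.1
d = sqrt(5241.76 + 228.01) = sqrt(5469.77) = 73.9579

73.9579


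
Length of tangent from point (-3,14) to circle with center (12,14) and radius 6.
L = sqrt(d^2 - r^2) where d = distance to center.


d = sqrt((-3-12)^2 + (14-14)^2) = sqrt(225+0) = 15.0000
L = sqrt(225.0000 - 36) = sqrt(189.0000) = 13.7477

13.7477


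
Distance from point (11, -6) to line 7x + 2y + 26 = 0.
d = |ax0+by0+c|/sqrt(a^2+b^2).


|7*11 + 2*(-6) + 26| = |91| = 91
sqrt(49 + 4) = sqrt(53) = 7.2801
d = 91/sqrt(53) = 12.4998

12.4998


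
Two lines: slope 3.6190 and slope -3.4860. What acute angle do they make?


m1-m2 = 7.105
1+m1*m2 = -11.615834
tan(theta) = |7.105/(-11.615834)| = 0.611665
theta = arctan(|7.105/(-11.615834)|) = 31.4527 degrees (acute angle)

31.4527 degrees


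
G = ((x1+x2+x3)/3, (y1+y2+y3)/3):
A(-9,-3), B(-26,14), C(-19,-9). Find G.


Gx = (-9- 26- 19)/3 = -54/3 = -18.0000
Gy = (-3+14- 9)/3 = 2/3 = 0.6667

G = (-18.0000, 0.6667)


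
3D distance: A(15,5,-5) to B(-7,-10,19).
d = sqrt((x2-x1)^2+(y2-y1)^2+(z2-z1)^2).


dx=-22, dy=-15, dz=24
d = sqrt(484+225+576) = sqrt(1285) = 35.8469

35.8469


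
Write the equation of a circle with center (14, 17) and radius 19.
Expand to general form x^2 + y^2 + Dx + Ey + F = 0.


(x-14)^2 + (y-17)^2 = 19^2
D = -2h = -28, E = -2k = -34
F = h^2+k^2-r^2 = 196+289-361 = 124

x^2 + y^2 - 28x - 34y + 124 = 0


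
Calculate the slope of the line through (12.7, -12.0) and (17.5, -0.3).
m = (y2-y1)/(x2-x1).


dy = -0.3 + 12.0 = 11.7
dx = 17.5 - 12.7 = 4.8
m = 11.7/4.8 = 2.4375

m = 2.4375


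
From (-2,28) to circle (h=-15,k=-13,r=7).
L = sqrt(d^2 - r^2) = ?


d = sqrt((-2+ 15)^2 + (28+ 13)^2) = sqrt(169+1681) = 43.0116
L = sqrt(1850.0000 - 49) = sqrt(1801.0000) = 42.4382

42.4382


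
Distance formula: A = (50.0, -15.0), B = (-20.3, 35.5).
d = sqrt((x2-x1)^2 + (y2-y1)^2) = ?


dx = -20.3 - 50.0 = -70.3
dy = 35.5 + 15.0 = 50.5
d = sqrt(4942.09 + 2550.25) = sqrt(7492.34) = 86.5583

86.5583


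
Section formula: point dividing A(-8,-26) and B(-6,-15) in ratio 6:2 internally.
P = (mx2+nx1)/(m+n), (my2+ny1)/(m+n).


Px = (6*(-6) + 2*(-8))/8 = -52/8 = -6.5000
Py = (6*(-15) + 2*(-26))/8 = -142/8 = -17.7500

P = (-6.5000, -17.7500)


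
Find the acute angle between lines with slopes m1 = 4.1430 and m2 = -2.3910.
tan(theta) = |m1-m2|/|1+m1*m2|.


m1-m2 = 6.534
1+m1*m2 = -8.905913
tan(theta) = |6.534/(-8.905913)| = 0.733670
theta = arctan(|6.534/(-8.905913)|) = 36.2664 degrees (acute angle)

36.2664 degrees


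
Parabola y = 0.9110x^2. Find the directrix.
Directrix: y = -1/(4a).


a = 0.9110
1/(4a) = 0.2744
directrix: y = -0.2744 = -0.2744

y = -0.2744


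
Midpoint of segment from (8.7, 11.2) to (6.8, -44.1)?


Mx = (8.7 + 6.8)/2 = 15.5/2 = 7.7500
My = (11.2 - 44.1)/2 = -32.9/2 = -16.4500

(7.7500, -16.4500)


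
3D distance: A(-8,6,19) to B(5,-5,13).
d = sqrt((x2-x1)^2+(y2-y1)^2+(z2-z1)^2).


dx=13, dy=-11, dz=-6
d = sqrt(169+121+36) = sqrt(326) = 18.0555

18.0555


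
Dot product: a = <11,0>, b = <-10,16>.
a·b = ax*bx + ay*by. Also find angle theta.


a·b = 11*(-10) + 0*16 = -110 + 0 = -110
|a| = sqrt(121+0) = 11.0000
|b| = sqrt(100+256) = 18.8680
cos(theta) = -110/(sqrt(121)*sqrt(356)) = -110/sqrt(43076) = -0.529999
theta = arccos(-110/sqrt(43076)) = 122.0054 degrees

a·b = -110, theta = 122.0054 deg


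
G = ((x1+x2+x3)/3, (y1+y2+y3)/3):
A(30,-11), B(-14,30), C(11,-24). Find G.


Gx = (30- 14+11)/3 = 27/3 = 9.0000
Gy = (-11+30- 24)/3 = -5/3 = -1.6667

G = (9.0000, -1.6667)


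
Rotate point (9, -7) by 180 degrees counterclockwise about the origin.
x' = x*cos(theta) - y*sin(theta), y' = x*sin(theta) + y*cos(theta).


cos(180) = -1, sin(180) = 0
x' = 9*(-1) + 7*0 = -9
y' = 9*0 - 7*(-1) = 7

(-9, 7)


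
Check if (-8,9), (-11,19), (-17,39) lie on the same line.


-8*(19-39) - 11*(39-9) - 17*(9-19)
= 160 - 330 + 170 = 0

Yes, collinear (determinant = 0)


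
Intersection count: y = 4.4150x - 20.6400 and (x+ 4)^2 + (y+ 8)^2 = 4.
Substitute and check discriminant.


Substitute y = 4.4150x - 20.6400: (x+ 4)^2 + (4.4150x- 20.6400+ 8)^2 = 4
Expand to Ax^2 + Bx + C = 0, where b-k = -12.64
A = 1+m^2 = 20.492225
B = 2(m(b-k) - h) = 2(4.4150*(-12.64) + 4) = -103.6112
C = h^2 + (b-k)^2 - r^2 = 16 + 159.7696 - 4 = 171.7696
disc = B^2-4AC = 10735.2808 - 14079.7652 = -3344.4844
disc < 0

0 intersection points


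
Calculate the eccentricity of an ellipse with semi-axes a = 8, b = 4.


c = sqrt(64-16) = sqrt(48) = 6.9282
e = c/a = sqrt(48)/8 = 0.8660

e = 0.8660


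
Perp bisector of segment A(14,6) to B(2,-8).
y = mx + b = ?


Midpoint = (8, -1)
Slope of AB = dy/dx = -14/(-12) = 1.1667
Perp slope = -dx/dy = -12/14 = -0.8571
b = My - (perp slope)*Mx = -1 + (-12*8)/(-14) = -1 + 6.8571 = 5.8571

y = -0.8571x + 5.8571


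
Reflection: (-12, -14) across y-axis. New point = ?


Reflection rule for y-axis: (-x, y)
(-12, -14) -> (12, -14)

(12, -14)


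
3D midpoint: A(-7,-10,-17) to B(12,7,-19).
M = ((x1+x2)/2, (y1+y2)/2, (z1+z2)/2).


Mx = (-7+12)/2 = 2.5000
My = (-10+7)/2 = -1.5000
Mz = (-17- 19)/2 = -18.0000

M = (2.5000, -1.5000, -18.0000)


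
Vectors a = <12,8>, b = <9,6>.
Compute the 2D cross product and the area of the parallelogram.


cross = 12*6 - 8*9 = 72 - 72 = 0
Parallelogram area = |0| = 0

cross = 0, parallelogram area = 0


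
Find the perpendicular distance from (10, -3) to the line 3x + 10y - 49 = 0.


|3*10 + 10*(-3) - 49| = |-49| = 49
sqrt(9 + 100) = sqrt(109) = 10.4403
d = 49/sqrt(109) = 4.6933

4.6933


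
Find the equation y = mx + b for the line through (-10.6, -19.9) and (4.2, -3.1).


m = (16.8)/(14.8) = 1.1351
b = y1 - m*x1 = -19.9 - (16.8*(-10.6))/(14.8) = -19.9 + 12.0324 = -7.8676

y = 1.1351x - 7.8676


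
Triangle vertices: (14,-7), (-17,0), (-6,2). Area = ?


14*(0-2) = -28
-17*(2+ 7) = -153
-6*(-7-0) = 42
sum = -139
Area = |-139|/2 = 69.5000

69.5000 sq units


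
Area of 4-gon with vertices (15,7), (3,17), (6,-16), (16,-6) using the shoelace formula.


sum(xi*y_{i+1}) = 15*17 + 3*(-16) + 6*(-6) + 16*7 = 283
sum(yi*x_{i+1}) = 7*3 + 17*6 - 16*16 - 6*15 = -223
Area = |283 + 223|/2 = 506/2 = 253.0000

253.0000 sq units


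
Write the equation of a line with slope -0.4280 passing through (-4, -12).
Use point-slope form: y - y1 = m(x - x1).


y + 12 = -0.4280(x + 4)
y = -0.4280x - 12 + 0.4280*(-4)
y = -0.4280x - 13.7120

y = -0.4280x - 13.7120


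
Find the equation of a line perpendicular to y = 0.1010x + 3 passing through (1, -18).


Perpendicular slope = -1/m1 = -1/0.1010 = -9.9010
b2 = y0 - m2*x0 = -18 + 1/0.1010 = -18 + 9.9010 = -8.0990

y = -9.9010x - 8.0990


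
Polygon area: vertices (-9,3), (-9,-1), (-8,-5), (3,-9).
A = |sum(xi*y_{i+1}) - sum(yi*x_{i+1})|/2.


sum(xi*y_{i+1}) = -9*(-1) - 9*(-5) - 8*(-9) + 3*3 = 135
sum(yi*x_{i+1}) = 3*(-9) - 1*(-8) - 5*3 - 9*(-9) = 47
Area = |135 - 47|/2 = 88/2 = 44.0000

44.0000 sq units


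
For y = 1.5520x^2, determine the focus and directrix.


a = 1.5520
1/(4a) = 0.1611
Focus = (0, 0.1611)
Directrix: y = -0.1611

Focus = (0, 0.1611), Directrix: y = -0.1611


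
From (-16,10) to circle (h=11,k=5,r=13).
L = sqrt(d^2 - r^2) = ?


d = sqrt((-16-11)^2 + (10-5)^2) = sqrt(729+25) = 27.4591
L = sqrt(754.0000 - 169) = sqrt(585.0000) = 24.1868

24.1868


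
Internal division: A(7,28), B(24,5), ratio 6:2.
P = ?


Px = (6*24 + 2*7)/8 = 158/8 = 19.7500
Py = (6*5 + 2*28)/8 = 86/8 = 10.7500

P = (19.7500, 10.7500)


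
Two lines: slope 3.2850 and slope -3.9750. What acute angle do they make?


m1-m2 = 7.26
1+m1*m2 = -12.057875
tan(theta) = |7.26/(-12.057875)| = 0.602096
theta = arctan(|7.26/(-12.057875)|) = 31.0520 degrees (acute angle)

31.0520 degrees


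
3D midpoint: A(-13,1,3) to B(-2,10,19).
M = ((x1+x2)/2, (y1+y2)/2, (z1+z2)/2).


Mx = (-13- 2)/2 = -7.5000
My = (1+10)/2 = 5.5000
Mz = (3+19)/2 = 11.0000

M = (-7.5000, 5.5000, 11.0000)


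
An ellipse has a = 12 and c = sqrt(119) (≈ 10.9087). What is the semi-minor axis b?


b^2 = 12^2 - (sqrt(119))^2 = 144 - 119 = 25
b = sqrt(25) = 5

b = 5


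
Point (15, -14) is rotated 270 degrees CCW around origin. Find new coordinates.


cos(270) = 0, sin(270) = -1
x' = 15*0 + 14*(-1) = -14
y' = 15*(-1) - 14*0 = -15

(-14, -15)


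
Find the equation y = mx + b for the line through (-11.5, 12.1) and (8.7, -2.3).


m = (-14.4)/(20.2) = -0.7129
b = y1 - m*x1 = 12.1 - (-14.4*(-11.5))/(20.2) = 12.1 - 8.1980 = 3.9020

y = -0.7129x + 3.9020


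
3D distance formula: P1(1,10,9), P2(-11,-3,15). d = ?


dx=-12, dy=-13, dz=6
d = sqrt(144+169+36) = sqrt(349) = 18.6815

18.6815


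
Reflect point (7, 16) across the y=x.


Reflection rule for y=x: (y, x)
(7, 16) -> (16, 7)

(16, 7)


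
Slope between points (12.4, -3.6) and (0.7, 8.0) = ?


dy = 8.0 + 3.6 = 11.6
dx = 0.7 - 12.4 = -11.7
m = 11.6/(-11.7) = -0.9915

m = -0.9915


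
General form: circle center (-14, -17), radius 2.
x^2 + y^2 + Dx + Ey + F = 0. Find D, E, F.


(x+ 14)^2 + (y+ 17)^2 = 2^2
D = -2h = 28, E = -2k = 34
F = h^2+k^2-r^2 = 196+289-4 = 481

D = 28, E = 34, F = 481


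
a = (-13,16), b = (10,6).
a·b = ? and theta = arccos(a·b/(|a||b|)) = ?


a·b = -13*10 + 16*6 = -130 + 96 = -34
|a| = sqrt(169+256) = 20.6155
|b| = sqrt(100+36) = 11.6619
cos(theta) = -34/(sqrt(425)*sqrt(136)) = -34/sqrt(57800) = -0.141421
theta = arccos(-34/sqrt(57800)) = 98.1301 degrees

a·b = -34, theta = 98.1301 deg


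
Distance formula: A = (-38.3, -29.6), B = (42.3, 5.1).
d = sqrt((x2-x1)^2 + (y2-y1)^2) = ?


dx = 42.3 + 38.3 = 80.6
dy = 5.1 + 29.6 = 34.7
d = sqrt(6496.36 + 1204.09) = sqrt(7700.45) = 87.7522

87.7522


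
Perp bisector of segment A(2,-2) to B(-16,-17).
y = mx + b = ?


Midpoint = (-7, -9.5)
Slope of AB = dy/dx = -15/(-18) = 0.8333
Perp slope = -dx/dy = -18/15 = -1.2000
b = My - (perp slope)*Mx = -9.5 + (-18*(-7))/(-15) = -9.5 - 8.4000 = -17.9000

y = -1.2000x - 17.9000


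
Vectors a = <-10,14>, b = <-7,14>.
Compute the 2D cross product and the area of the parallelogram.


cross = -10*14 - 14*(-7) = -140 + 98 = -42
Parallelogram area = |-42| = 42

cross = -42, parallelogram area = 42


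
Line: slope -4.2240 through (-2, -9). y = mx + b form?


y + 9 = -4.2240(x + 2)
y = -4.2240x - 9 + 4.2240*(-2)
y = -4.2240x - 17.4480

y = -4.2240x - 17.4480


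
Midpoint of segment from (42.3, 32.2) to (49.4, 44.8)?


Mx = (42.3 + 49.4)/2 = 91.7/2 = 45.8500
My = (32.2 + 44.8)/2 = 77.0/2 = 38.5000

(45.8500, 38.5000)


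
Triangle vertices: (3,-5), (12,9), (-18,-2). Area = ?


3*(9+ 2) = 33
12*(-2+ 5) = 36
-18*(-5-9) = 252
sum = 321
Area = |321|/2 = 160.5000

160.5000 sq units


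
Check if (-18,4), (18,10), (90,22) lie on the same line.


-18*(10-22) + 18*(22-4) + 90*(4-10)
= 216 + 324 - 540 = 0

Yes, collinear (determinant = 0)


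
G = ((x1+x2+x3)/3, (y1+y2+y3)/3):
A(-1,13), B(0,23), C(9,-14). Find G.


Gx = (-1+0+9)/3 = 8/3 = 2.6667
Gy = (13+23- 14)/3 = 22/3 = 7.3333

G = (2.6667, 7.3333)


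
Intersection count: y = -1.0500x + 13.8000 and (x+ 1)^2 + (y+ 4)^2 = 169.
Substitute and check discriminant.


Substitute y = -1.0500x + 13.8000: (x+ 1)^2 + (-1.0500x+13.8000+ 4)^2 = 169
Expand to Ax^2 + Bx + C = 0, where b-k = 17.8
A = 1+m^2 = 2.1025
B = 2(m(b-k) - h) = 2(-1.0500*17.8 + 1) = -35.38
C = h^2 + (b-k)^2 - r^2 = 1 + 316.84 - 169 = 148.84
disc = B^2-4AC = 1251.7444 - 1251.7444 = 0
disc = 0

1 intersection point (tangent)


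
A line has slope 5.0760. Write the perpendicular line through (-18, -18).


Perpendicular slope = -1/m1 = -1/5.0760 = -0.1970
b2 = y0 - m2*x0 = -18 - 18/5.0760 = -18 - 3.5461 = -21.5461

y = -0.1970x - 21.5461


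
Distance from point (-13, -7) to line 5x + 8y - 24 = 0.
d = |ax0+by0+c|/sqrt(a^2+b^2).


|5*(-13) + 8*(-7) - 24| = |-145| = 145
sqrt(25 + 64) = sqrt(89) = 9.4340
d = 145/sqrt(89) = 15.3700

15.3700


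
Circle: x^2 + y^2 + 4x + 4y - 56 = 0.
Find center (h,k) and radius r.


h = -D/2 = -4/2 = -2
k = -E/2 = -4/2 = -2
r^2 = h^2 + k^2 - F = 4 + 4 + 56 = 64
r = 8

Center (-2, -2), radius = 8


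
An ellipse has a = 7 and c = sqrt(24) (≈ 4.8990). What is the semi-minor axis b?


b^2 = 7^2 - (sqrt(24))^2 = 49 - 24 = 25
b = sqrt(25) = 5

b = 5


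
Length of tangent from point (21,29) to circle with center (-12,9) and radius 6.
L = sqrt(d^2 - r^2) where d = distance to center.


d = sqrt((21+ 12)^2 + (29-9)^2) = sqrt(1089+400) = 38.5876
L = sqrt(1489.0000 - 36) = sqrt(1453.0000) = 38.1182

38.1182


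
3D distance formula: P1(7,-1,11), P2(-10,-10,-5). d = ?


dx=-17, dy=-9, dz=-16
d = sqrt(289+81+256) = sqrt(626) = 25.0200

25.0200


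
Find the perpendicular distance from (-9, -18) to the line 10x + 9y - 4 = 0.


|10*(-9) + 9*(-18) - 4| = |-256| = 256
sqrt(100 + 81) = sqrt(181) = 13.4536
d = 256/sqrt(181) = 19.0283

19.0283


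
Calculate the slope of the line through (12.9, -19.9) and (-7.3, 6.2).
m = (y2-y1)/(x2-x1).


dy = 6.2 + 19.9 = 26.1
dx = -7.3 - 12.9 = -20.2
m = 26.1/(-20.2) = -1.2921

m = -1.2921


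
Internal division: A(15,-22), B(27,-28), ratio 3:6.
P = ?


Px = (3*27 + 6*15)/9 = 171/9 = 19.0000
Py = (3*(-28) + 6*(-22))/9 = -216/9 = -24.0000

P = (19.0000, -24.0000)


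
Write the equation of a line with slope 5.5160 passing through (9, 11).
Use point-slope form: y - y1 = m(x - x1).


y - 11 = 5.5160(x - 9)
y = 5.5160x + 11 - 5.5160*9
y = 5.5160x - 38.6440

y = 5.5160x - 38.6440


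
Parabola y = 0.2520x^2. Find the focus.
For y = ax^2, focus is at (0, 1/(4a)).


a = 0.2520
4a = 1.0080
focus = (0, 1/1.0080) = (0, 0.9921)

Focus = (0, 0.9921)


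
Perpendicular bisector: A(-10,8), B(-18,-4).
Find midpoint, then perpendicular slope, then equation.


Midpoint = (-14, 2)
Slope of AB = dy/dx = -12/(-8) = 1.5000
Perp slope = -dx/dy = -8/12 = -0.6667
b = My - (perp slope)*Mx = 2 + (-8*(-14))/(-12) = 2 - 9.3333 = -7.3333

y = -0.6667x - 7.3333


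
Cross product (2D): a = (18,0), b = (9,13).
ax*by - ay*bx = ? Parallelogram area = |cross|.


cross = 18*13 - 0*9 = 234 - 0 = 234
Parallelogram area = |234| = 234

cross = 234, parallelogram area = 234


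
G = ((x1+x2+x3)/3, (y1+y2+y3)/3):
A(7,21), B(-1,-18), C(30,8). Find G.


Gx = (7- 1+30)/3 = 36/3 = 12.0000
Gy = (21- 18+8)/3 = 11/3 = 3.6667

G = (12.0000, 3.6667)


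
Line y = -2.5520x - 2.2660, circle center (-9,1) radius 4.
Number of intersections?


Substitute y = -2.5520x - 2.2660: (x+ 9)^2 + (-2.5520x- 2.2660-1)^2 = 16
Expand to Ax^2 + Bx + C = 0, where b-k = -3.266
A = 1+m^2 = 7.512704
B = 2(m(b-k) - h) = 2(-2.5520*(-3.266) + 9) = 34.669664
C = h^2 + (b-k)^2 - r^2 = 81 + 10.666756 - 16 = 75.666756
disc = B^2-4AC = 1201.9856 - 2273.8478 = -1071.8622
disc < 0

0 intersection points


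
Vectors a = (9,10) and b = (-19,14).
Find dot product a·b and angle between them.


a·b = 9*(-19) + 10*14 = -171 + 140 = -31
|a| = sqrt(81+100) = 13.4536
|b| = sqrt(361+196) = 23.6008
cos(theta) = -31/(sqrt(181)*sqrt(557)) = -31/sqrt(100817) = -0.097633
theta = arccos(-31/sqrt(100817)) = 95.6029 degrees

a·b = -31, theta = 95.6029 deg


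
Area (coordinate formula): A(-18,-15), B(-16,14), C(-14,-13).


-18*(14+ 13) = -486
-16*(-13+ 15) = -32
-14*(-15-14) = 406
sum = -112
Area = |-112|/2 = 56.0000

56.0000 sq units


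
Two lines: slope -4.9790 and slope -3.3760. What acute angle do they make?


m1-m2 = -1.603
1+m1*m2 = 17.809104
tan(theta) = |-1.603/17.809104| = 0.090010
theta = arctan(|-1.603/17.809104|) = 5.1433 degrees (acute angle)

5.1433 degrees


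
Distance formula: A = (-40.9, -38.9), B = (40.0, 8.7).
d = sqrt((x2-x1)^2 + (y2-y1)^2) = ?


dx = 40.0 + 40.9 = 80.9
dy = 8.7 + 38.9 = 47.6
d = sqrt(6544.81 + 2265.76) = sqrt(8810.57) = 93.8646

93.8646


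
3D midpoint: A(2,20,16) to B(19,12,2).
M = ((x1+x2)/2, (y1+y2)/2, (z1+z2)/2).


Mx = (2+19)/2 = 10.5000
My = (20+12)/2 = 16.0000
Mz = (16+2)/2 = 9.0000

M = (10.5000, 16.0000, 9.0000)


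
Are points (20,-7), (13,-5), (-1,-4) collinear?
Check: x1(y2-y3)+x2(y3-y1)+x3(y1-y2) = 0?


20*(-5+ 4) + 13*(-4+ 7) - 1*(-7+ 5)
= -20 + 39 + 2 = 21

No, not collinear (determinant = 21)


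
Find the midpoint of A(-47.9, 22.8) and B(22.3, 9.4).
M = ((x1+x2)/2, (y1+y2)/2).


Mx = (-47.9 + 22.3)/2 = -25.6/2 = -12.8000
My = (22.8 + 9.4)/2 = 32.2/2 = 16.1000

(-12.8000, 16.1000)


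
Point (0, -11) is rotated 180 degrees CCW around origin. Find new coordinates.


cos(180) = -1, sin(180) = 0
x' = 0*(-1) + 11*0 = 0
y' = 0*0 - 11*(-1) = 11

(0, 11)


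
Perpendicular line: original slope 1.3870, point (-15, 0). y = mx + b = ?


Perpendicular slope = -1/m1 = -1/1.3870 = -0.7210
b2 = y0 - m2*x0 = 0 - 15/1.3870 = 0 - 10.8147 = -10.8147

y = -0.7210x - 10.8147


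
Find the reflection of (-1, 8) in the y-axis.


Reflection rule for y-axis: (-x, y)
(-1, 8) -> (1, 8)

(1, 8)


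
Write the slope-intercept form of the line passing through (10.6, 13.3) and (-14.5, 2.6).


m = (-10.7)/(-25.1) = 0.4263
b = y1 - m*x1 = 13.3 - (-10.7*10.6)/(-25.1) = 13.3 - 4.5187 = 8.7813

y = 0.4263x + 8.7813


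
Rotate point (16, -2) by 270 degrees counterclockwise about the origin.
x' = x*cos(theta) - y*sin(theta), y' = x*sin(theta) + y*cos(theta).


cos(270) = 0, sin(270) = -1
x' = 16*0 + 2*(-1) = -2
y' = 16*(-1) - 2*0 = -16

(-2, -16)


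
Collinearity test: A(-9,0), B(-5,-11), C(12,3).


-9*(-11-3) - 5*(3-0) + 12*(0+ 11)
= 126 - 15 + 132 = 243

No, not collinear (determinant = 243)


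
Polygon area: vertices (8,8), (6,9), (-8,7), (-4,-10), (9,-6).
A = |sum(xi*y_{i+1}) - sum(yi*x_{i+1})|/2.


sum(xi*y_{i+1}) = 8*9 + 6*7 - 8*(-10) - 4*(-6) + 9*8 = 290
sum(yi*x_{i+1}) = 8*6 + 9*(-8) + 7*(-4) - 10*9 - 6*8 = -190
Area = |290 + 190|/2 = 480/2 = 240.0000

240.0000 sq units


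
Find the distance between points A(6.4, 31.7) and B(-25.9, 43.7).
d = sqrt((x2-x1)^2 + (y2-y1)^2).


dx = -25.9 - 6.4 = -32.3
dy = 43.7 - 31.7 = 12
d = sqrt(1043.29 + 144) = sqrt(1187.29) = 34.4571

34.4571


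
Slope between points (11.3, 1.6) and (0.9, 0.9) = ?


dy = 0.9 - 1.6 = -0.7
dx = 0.9 - 11.3 = -10.4
m = -0.7/(-10.4) = 0.0673

m = 0.0673


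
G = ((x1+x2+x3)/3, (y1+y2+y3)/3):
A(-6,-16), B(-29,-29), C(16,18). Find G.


Gx = (-6- 29+16)/3 = -19/3 = -6.3333
Gy = (-16- 29+18)/3 = -27/3 = -9.0000

G = (-6.3333, -9.0000)


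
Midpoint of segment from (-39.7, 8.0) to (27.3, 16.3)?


Mx = (-39.7 + 27.3)/2 = -12.4/2 = -6.2000
My = (8.0 + 16.3)/2 = 24.3/2 = 12.1500

(-6.2000, 12.1500)


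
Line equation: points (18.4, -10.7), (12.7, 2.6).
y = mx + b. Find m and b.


m = (13.3)/(-5.7) = -2.3333
b = y1 - m*x1 = -10.7 - (13.3*18.4)/(-5.7) = -10.7 + 42.9333 = 32.2333

y = -2.3333x + 32.2333


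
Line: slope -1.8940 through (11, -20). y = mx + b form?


y + 20 = -1.8940(x - 11)
y = -1.8940x - 20 + 1.8940*11
y = -1.8940x + 0.8340

y = -1.8940x + 0.8340
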